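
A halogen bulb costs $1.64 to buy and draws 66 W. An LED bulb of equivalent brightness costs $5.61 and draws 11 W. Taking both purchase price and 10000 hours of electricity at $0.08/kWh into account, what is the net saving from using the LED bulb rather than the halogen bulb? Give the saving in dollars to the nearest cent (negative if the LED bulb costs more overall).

$40.03

halogen bulb: $1.64 + (66/1000) kW × 10000 h × $0.08 = $1.64 + $52.8 = $54.44
LED bulb: $5.61 + (11/1000) kW × 10000 h × $0.08 = $5.61 + $8.8 = $14.41
Saving = $54.44 − $14.41 = $40.03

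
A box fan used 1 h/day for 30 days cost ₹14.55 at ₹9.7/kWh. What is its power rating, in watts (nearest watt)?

Energy = ₹14.55 ÷ ₹9.7/kWh = 1.5 kWh
Runtime = 1 h/day × 30 days = 30 h
Power = 1.5 kWh ÷ 30 h = 0.05 kW = 50 W

50 W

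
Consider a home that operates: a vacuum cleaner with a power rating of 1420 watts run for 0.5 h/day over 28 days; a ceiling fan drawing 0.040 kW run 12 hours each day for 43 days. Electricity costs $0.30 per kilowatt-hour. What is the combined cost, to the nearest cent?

$12.16

vacuum cleaner: Runtime = 0.5 h/day × 28 days = 14 h
vacuum cleaner: 1.42 kW × 14 h = 19.88 kWh
ceiling fan: Runtime = 12 h/day × 43 days = 516 h
ceiling fan: 0.04 kW × 516 h = 20.64 kWh
Total energy = 40.52 kWh
Cost = 40.52 × $0.30 = $12.16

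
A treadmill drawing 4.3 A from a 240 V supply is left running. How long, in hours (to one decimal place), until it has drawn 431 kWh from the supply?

Power = 4.3 A × 240 V = 1032 W = 1.032 kW
Hours = 431 kWh ÷ 1.032 kW = 417.6 h

417.6 h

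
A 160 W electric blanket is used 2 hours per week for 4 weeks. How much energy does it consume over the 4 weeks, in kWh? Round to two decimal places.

1.28 kWh

Runtime = 2 h/week × 4 weeks = 8 h
Energy = 0.16 kW × 8 h = 1.28 kWh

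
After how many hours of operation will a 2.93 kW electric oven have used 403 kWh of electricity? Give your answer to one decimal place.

Hours = 403 kWh ÷ 2.93 kW = 137.5 h

137.5 h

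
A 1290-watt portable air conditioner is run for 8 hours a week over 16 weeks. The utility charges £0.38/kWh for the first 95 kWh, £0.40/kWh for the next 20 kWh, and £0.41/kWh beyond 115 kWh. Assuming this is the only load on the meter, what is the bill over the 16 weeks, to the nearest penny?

Runtime = 8 h/week × 16 weeks = 128 h
Energy = 1.29 kW × 128 h = 165.12 kWh
Tier 1 (0–95 kWh): 95 × £0.38 = £36.1
Tier 2 (95–115 kWh): 20 × £0.40 = £8
Above 115 kWh: 50.12 × £0.41 = £20.5492
Bill = £64.65

£64.65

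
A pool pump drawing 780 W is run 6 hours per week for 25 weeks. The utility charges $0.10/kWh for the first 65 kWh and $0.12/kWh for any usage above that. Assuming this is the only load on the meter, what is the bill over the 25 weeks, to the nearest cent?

$12.74

Runtime = 6 h/week × 25 weeks = 150 h
Energy = 0.78 kW × 150 h = 117 kWh
Tier 1 (0–65 kWh): 65 × $0.10 = $6.5
Above 65 kWh: 52 × $0.12 = $6.24
Bill = $12.74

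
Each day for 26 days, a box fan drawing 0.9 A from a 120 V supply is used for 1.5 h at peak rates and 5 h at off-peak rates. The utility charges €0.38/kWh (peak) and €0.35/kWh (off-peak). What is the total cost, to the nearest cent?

Power = 0.9 A × 120 V = 108 W = 0.108 kW
Peak energy = 0.108 kW × 1.5 h × 26 = 4.212 kWh
Off-peak energy = 0.108 kW × 5 h × 26 = 14.04 kWh
Cost = 4.212 × €0.38 + 14.04 × €0.35 = €1.60056 + €4.914 = €6.51

€6.51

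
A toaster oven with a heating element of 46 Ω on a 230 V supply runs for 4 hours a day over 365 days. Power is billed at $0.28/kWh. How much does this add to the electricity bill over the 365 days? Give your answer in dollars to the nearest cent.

$470.12

Power = V²/R = 230²/46 = 1150 W = 1.15 kW
Runtime = 4 h/day × 365 days = 1460 h
Energy = 1.15 kW × 1460 h = 1679 kWh
Cost = 1679 kWh × $0.28/kWh = $470.12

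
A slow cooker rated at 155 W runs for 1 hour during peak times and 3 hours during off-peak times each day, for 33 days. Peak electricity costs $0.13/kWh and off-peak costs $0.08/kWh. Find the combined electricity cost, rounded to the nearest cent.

Peak energy = 0.155 kW × 1 h × 33 = 5.115 kWh
Off-peak energy = 0.155 kW × 3 h × 33 = 15.345 kWh
Cost = 5.115 × $0.13 + 15.345 × $0.08 = $0.66495 + $1.2276 = $1.89

$1.89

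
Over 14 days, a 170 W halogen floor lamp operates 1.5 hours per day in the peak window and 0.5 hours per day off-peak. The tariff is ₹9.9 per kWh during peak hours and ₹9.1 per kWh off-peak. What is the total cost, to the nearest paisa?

₹46.17

Peak energy = 0.17 kW × 1.5 h × 14 = 3.57 kWh
Off-peak energy = 0.17 kW × 0.5 h × 14 = 1.19 kWh
Cost = 3.57 × ₹9.9 + 1.19 × ₹9.1 = ₹35.343 + ₹10.829 = ₹46.17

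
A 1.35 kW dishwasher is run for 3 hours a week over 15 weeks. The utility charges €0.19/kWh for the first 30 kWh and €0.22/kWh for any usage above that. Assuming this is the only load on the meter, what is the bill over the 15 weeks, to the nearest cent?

Runtime = 3 h/week × 15 weeks = 45 h
Energy = 1.35 kW × 45 h = 60.75 kWh
Tier 1 (0–30 kWh): 30 × €0.19 = €5.7
Above 30 kWh: 30.75 × €0.22 = €6.765
Bill = €12.47

€12.47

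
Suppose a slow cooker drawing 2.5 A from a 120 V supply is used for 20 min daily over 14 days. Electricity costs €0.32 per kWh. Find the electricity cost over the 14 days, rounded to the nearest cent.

€0.45

Power = 2.5 A × 120 V = 300 W = 0.3 kW
Runtime = 20 min × 14 = 280 min = 4.666666… h
Energy = 0.3 kW × 4.666666… h = 1.4 kWh
Cost = 1.4 kWh × €0.32/kWh = €0.45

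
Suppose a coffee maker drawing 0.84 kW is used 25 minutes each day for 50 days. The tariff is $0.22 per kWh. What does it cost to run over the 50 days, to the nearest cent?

Runtime = 25 min × 50 = 1250 min = 20.833333… h
Energy = 0.84 kW × 20.833333… h = 17.5 kWh
Cost = 17.5 kWh × $0.22/kWh = $3.85

$3.85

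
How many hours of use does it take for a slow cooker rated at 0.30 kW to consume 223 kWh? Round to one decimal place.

743.3 h

Hours = 223 kWh ÷ 0.3 kW = 743.3 h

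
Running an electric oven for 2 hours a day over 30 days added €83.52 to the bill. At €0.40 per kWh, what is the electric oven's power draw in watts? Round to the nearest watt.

3480 W

Energy = €83.52 ÷ €0.40/kWh = 208.8 kWh
Runtime = 2 h/day × 30 days = 60 h
Power = 208.8 kWh ÷ 60 h = 3.48 kW = 3480 W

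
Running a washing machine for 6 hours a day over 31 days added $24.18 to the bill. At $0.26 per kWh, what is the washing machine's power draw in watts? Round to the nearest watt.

Energy = $24.18 ÷ $0.26/kWh = 93 kWh
Runtime = 6 h/day × 31 days = 186 h
Power = 93 kWh ÷ 186 h = 0.5 kW = 500 W

500 W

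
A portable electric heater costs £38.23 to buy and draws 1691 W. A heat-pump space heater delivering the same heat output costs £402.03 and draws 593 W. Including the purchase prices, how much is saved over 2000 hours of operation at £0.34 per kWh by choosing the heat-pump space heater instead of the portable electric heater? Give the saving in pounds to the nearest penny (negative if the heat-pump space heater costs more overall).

£382.84

portable electric heater: £38.23 + (1691/1000) kW × 2000 h × £0.34 = £38.23 + £1149.88 = £1188.11
heat-pump space heater: £402.03 + (593/1000) kW × 2000 h × £0.34 = £402.03 + £403.24 = £805.27
Saving = £1188.11 − £805.27 = £382.84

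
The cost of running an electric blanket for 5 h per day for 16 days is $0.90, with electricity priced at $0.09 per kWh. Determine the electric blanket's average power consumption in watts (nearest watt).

Energy = $0.90 ÷ $0.09/kWh = 10 kWh
Runtime = 5 h/day × 16 days = 80 h
Power = 10 kWh ÷ 80 h = 0.125 kW = 125 W

125 W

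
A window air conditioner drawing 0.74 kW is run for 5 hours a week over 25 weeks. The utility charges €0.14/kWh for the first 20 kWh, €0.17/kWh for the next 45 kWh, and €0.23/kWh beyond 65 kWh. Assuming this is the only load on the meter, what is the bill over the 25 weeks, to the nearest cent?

Runtime = 5 h/week × 25 weeks = 125 h
Energy = 0.74 kW × 125 h = 92.5 kWh
Tier 1 (0–20 kWh): 20 × €0.14 = €2.8
Tier 2 (20–65 kWh): 45 × €0.17 = €7.65
Above 65 kWh: 27.5 × €0.23 = €6.325
Bill = €16.78

€16.78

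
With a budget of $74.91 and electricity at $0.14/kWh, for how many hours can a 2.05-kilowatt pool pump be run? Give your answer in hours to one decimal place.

261.0 h

Energy available = $74.91 ÷ $0.14/kWh = 535.0714 kWh
Hours = 535.0714 kWh ÷ 2.05 kW = 261.0 h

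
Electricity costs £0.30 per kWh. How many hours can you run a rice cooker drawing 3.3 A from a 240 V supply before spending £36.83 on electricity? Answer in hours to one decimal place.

Power = 3.3 A × 240 V = 792 W = 0.792 kW
Energy available = £36.83 ÷ £0.30/kWh = 122.7667 kWh
Hours = 122.7667 kWh ÷ 0.792 kW = 155.0 h

155.0 h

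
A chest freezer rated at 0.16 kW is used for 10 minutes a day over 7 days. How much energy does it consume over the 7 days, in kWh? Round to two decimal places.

Runtime = 10 min × 7 = 70 min = 1.166666… h
Energy = 0.16 kW × 1.166666… h = 0.186666… kWh ≈ 0.19 kWh

0.19 kWh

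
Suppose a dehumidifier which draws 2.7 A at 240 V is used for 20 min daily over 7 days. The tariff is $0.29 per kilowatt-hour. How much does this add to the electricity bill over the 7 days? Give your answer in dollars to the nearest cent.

$0.44

Power = 2.7 A × 240 V = 648 W = 0.648 kW
Runtime = 20 min × 7 = 140 min = 2.333333… h
Energy = 0.648 kW × 2.333333… h = 1.512 kWh
Cost = 1.512 kWh × $0.29/kWh = $0.44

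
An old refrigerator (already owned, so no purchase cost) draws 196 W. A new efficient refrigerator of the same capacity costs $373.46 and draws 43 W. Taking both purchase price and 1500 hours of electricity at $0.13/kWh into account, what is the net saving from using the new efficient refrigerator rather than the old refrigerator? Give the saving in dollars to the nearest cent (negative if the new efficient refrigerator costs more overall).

-$343.63

old refrigerator: $0.00 + (196/1000) kW × 1500 h × $0.13 = $0.00 + $38.22 = $38.22
new efficient refrigerator: $373.46 + (43/1000) kW × 1500 h × $0.13 = $373.46 + $8.385 = $381.845
Saving = $38.22 − $381.845 = −$343.625 → -$343.63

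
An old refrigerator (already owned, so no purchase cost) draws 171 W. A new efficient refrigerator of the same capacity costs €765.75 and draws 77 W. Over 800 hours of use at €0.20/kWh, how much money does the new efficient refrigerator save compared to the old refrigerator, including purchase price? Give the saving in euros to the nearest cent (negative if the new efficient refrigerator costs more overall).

old refrigerator: €0.00 + (171/1000) kW × 800 h × €0.20 = €0.00 + €27.36 = €27.36
new efficient refrigerator: €765.75 + (77/1000) kW × 800 h × €0.20 = €765.75 + €12.32 = €778.07
Saving = €27.36 − €778.07 = −€750.71

-€750.71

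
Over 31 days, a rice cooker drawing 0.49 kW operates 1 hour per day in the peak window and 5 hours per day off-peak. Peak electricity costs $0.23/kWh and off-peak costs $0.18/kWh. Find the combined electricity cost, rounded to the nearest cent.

Peak energy = 0.49 kW × 1 h × 31 = 15.19 kWh
Off-peak energy = 0.49 kW × 5 h × 31 = 75.95 kWh
Cost = 15.19 × $0.23 + 75.95 × $0.18 = $3.4937 + $13.671 = $17.16

$17.16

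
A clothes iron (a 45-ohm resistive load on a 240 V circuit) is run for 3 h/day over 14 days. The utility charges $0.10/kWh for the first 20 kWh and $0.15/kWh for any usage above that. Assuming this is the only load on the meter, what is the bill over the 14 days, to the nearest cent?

Power = V²/R = 240²/45 = 1280 W = 1.28 kW
Runtime = 3 h/day × 14 days = 42 h
Energy = 1.28 kW × 42 h = 53.76 kWh
Tier 1 (0–20 kWh): 20 × $0.10 = $2
Above 20 kWh: 33.76 × $0.15 = $5.064
Bill = $7.06

$7.06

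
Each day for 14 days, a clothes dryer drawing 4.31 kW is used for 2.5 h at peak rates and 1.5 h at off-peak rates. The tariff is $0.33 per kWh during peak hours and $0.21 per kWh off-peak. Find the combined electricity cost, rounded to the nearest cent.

Peak energy = 4.31 kW × 2.5 h × 14 = 150.85 kWh
Off-peak energy = 4.31 kW × 1.5 h × 14 = 90.51 kWh
Cost = 150.85 × $0.33 + 90.51 × $0.21 = $49.7805 + $19.0071 = $68.79

$68.79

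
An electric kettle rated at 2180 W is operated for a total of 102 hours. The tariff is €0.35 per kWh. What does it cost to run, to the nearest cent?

€77.83

Energy = 2.18 kW × 102 h = 222.36 kWh
Cost = 222.36 kWh × €0.35/kWh = €77.83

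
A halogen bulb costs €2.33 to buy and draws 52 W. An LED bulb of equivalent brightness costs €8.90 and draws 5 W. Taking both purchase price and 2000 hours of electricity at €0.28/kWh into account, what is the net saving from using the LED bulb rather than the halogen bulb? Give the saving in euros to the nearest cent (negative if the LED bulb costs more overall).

halogen bulb: €2.33 + (52/1000) kW × 2000 h × €0.28 = €2.33 + €29.12 = €31.45
LED bulb: €8.90 + (5/1000) kW × 2000 h × €0.28 = €8.90 + €2.8 = €11.7
Saving = €31.45 − €11.7 = €19.75

€19.75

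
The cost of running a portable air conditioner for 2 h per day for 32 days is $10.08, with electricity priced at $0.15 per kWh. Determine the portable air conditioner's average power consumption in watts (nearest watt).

Energy = $10.08 ÷ $0.15/kWh = 67.2 kWh
Runtime = 2 h/day × 32 days = 64 h
Power = 67.2 kWh ÷ 64 h = 1.05 kW = 1050 W

1050 W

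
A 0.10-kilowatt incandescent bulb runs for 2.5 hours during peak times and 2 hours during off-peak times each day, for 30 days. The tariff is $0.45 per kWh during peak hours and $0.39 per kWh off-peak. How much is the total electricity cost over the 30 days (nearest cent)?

$5.72

Peak energy = 0.1 kW × 2.5 h × 30 = 7.5 kWh
Off-peak energy = 0.1 kW × 2 h × 30 = 6 kWh
Cost = 7.5 × $0.45 + 6 × $0.39 = $3.375 + $2.34 = $5.72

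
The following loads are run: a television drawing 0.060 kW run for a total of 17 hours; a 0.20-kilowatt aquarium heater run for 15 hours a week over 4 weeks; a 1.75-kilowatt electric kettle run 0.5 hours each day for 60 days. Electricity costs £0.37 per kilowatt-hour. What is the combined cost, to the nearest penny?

£24.24

television: 0.06 kW × 17 h = 1.02 kWh
aquarium heater: Runtime = 15 h/week × 4 weeks = 60 h
aquarium heater: 0.2 kW × 60 h = 12 kWh
electric kettle: Runtime = 0.5 h/day × 60 days = 30 h
electric kettle: 1.75 kW × 30 h = 52.5 kWh
Total energy = 65.52 kWh
Cost = 65.52 × £0.37 = £24.24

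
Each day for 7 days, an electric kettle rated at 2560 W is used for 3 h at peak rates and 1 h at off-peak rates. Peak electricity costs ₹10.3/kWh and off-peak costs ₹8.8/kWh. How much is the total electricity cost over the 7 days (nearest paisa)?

Peak energy = 2.56 kW × 3 h × 7 = 53.76 kWh
Off-peak energy = 2.56 kW × 1 h × 7 = 17.92 kWh
Cost = 53.76 × ₹10.3 + 17.92 × ₹8.8 = ₹553.728 + ₹157.696 = ₹711.42

₹711.42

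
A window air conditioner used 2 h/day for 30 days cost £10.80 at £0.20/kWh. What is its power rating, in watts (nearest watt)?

Energy = £10.80 ÷ £0.20/kWh = 54 kWh
Runtime = 2 h/day × 30 days = 60 h
Power = 54 kWh ÷ 60 h = 0.9 kW = 900 W

900 W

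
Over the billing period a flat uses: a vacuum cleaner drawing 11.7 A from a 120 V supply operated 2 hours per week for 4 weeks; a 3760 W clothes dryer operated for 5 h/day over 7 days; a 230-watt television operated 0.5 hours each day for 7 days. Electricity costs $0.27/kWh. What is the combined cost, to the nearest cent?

$38.78

vacuum cleaner: Power = 11.7 A × 120 V = 1404 W = 1.404 kW
vacuum cleaner: Runtime = 2 h/week × 4 weeks = 8 h
vacuum cleaner: 1.404 kW × 8 h = 11.232 kWh
clothes dryer: Runtime = 5 h/day × 7 days = 35 h
clothes dryer: 3.76 kW × 35 h = 131.6 kWh
television: Runtime = 0.5 h/day × 7 days = 3.5 h
television: 0.23 kW × 3.5 h = 0.805 kWh
Total energy = 143.637 kWh
Cost = 143.637 × $0.27 = $38.78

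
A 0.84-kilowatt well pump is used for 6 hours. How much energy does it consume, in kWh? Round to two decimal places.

5.04 kWh

Energy = 0.84 kW × 6 h = 5.04 kWh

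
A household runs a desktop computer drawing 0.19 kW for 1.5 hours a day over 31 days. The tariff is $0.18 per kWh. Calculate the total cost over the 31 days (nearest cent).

$1.59

Runtime = 1.5 h/day × 31 days = 46.5 h
Energy = 0.19 kW × 46.5 h = 8.835 kWh
Cost = 8.835 kWh × $0.18/kWh = $1.59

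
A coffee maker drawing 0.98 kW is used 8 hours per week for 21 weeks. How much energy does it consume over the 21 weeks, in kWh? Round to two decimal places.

164.64 kWh

Runtime = 8 h/week × 21 weeks = 168 h
Energy = 0.98 kW × 168 h = 164.64 kWh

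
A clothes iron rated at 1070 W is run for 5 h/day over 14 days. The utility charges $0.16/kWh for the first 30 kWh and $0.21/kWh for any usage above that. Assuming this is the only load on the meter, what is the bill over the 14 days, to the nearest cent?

$14.23

Runtime = 5 h/day × 14 days = 70 h
Energy = 1.07 kW × 70 h = 74.9 kWh
Tier 1 (0–30 kWh): 30 × $0.16 = $4.8
Above 30 kWh: 44.9 × $0.21 = $9.429
Bill = $14.23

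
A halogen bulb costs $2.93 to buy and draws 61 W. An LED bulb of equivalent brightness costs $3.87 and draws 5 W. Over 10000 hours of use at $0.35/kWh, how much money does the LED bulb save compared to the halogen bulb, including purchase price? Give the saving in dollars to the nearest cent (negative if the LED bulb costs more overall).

$195.06

halogen bulb: $2.93 + (61/1000) kW × 10000 h × $0.35 = $2.93 + $213.5 = $216.43
LED bulb: $3.87 + (5/1000) kW × 10000 h × $0.35 = $3.87 + $17.5 = $21.37
Saving = $216.43 − $21.37 = $195.06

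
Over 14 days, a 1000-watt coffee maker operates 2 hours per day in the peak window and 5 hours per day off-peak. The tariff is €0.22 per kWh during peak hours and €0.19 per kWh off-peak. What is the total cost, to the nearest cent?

€19.46

Peak energy = 1 kW × 2 h × 14 = 28 kWh
Off-peak energy = 1 kW × 5 h × 14 = 70 kWh
Cost = 28 × €0.22 + 70 × €0.19 = €6.16 + €13.3 = €19.46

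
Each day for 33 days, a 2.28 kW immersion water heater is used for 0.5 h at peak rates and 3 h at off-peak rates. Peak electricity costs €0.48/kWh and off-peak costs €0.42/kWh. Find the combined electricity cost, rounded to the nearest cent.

Peak energy = 2.28 kW × 0.5 h × 33 = 37.62 kWh
Off-peak energy = 2.28 kW × 3 h × 33 = 225.72 kWh
Cost = 37.62 × €0.48 + 225.72 × €0.42 = €18.0576 + €94.8024 = €112.86

€112.86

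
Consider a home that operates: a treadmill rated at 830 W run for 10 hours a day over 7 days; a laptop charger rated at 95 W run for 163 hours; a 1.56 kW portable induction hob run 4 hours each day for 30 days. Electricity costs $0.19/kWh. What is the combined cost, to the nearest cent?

$49.55

treadmill: Runtime = 10 h/day × 7 days = 70 h
treadmill: 0.83 kW × 70 h = 58.1 kWh
laptop charger: 0.095 kW × 163 h = 15.485 kWh
portable induction hob: Runtime = 4 h/day × 30 days = 120 h
portable induction hob: 1.56 kW × 120 h = 187.2 kWh
Total energy = 260.785 kWh
Cost = 260.785 × $0.19 = $49.55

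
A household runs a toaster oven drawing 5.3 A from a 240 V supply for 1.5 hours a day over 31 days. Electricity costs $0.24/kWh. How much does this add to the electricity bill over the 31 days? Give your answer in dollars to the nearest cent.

$14.20

Power = 5.3 A × 240 V = 1272 W = 1.272 kW
Runtime = 1.5 h/day × 31 days = 46.5 h
Energy = 1.272 kW × 46.5 h = 59.148 kWh
Cost = 59.148 kWh × $0.24/kWh = $14.20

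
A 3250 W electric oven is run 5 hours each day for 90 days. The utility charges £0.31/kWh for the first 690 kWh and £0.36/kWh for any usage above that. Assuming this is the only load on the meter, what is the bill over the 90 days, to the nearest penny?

Runtime = 5 h/day × 90 days = 450 h
Energy = 3.25 kW × 450 h = 1462.5 kWh
Tier 1 (0–690 kWh): 690 × £0.31 = £213.9
Above 690 kWh: 772.5 × £0.36 = £278.1
Bill = £492.00

£492.00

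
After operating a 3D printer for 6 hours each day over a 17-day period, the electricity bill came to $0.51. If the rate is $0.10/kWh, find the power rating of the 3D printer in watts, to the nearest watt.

Energy = $0.51 ÷ $0.10/kWh = 5.1 kWh
Runtime = 6 h/day × 17 days = 102 h
Power = 5.1 kWh ÷ 102 h = 0.05 kW = 50 W

50 W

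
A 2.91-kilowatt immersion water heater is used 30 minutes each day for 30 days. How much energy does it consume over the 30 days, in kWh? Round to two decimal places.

43.65 kWh

Runtime = 30 min × 30 = 900 min = 15 h
Energy = 2.91 kW × 15 h = 43.65 kWh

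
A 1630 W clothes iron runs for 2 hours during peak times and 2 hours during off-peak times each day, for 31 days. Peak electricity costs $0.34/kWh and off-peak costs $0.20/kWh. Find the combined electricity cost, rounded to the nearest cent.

Peak energy = 1.63 kW × 2 h × 31 = 101.06 kWh
Off-peak energy = 1.63 kW × 2 h × 31 = 101.06 kWh
Cost = 101.06 × $0.34 + 101.06 × $0.20 = $34.3604 + $20.212 = $54.57

$54.57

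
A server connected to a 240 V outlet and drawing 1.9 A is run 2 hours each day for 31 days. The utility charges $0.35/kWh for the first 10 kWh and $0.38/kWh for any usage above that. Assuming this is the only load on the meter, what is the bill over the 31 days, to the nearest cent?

$10.44

Power = 1.9 A × 240 V = 456 W = 0.456 kW
Runtime = 2 h/day × 31 days = 62 h
Energy = 0.456 kW × 62 h = 28.272 kWh
Tier 1 (0–10 kWh): 10 × $0.35 = $3.5
Above 10 kWh: 18.272 × $0.38 = $6.94336
Bill = $10.44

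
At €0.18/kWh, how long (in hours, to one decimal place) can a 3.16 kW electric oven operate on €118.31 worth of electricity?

208.0 h

Energy available = €118.31 ÷ €0.18/kWh = 657.2778 kWh
Hours = 657.2778 kWh ÷ 3.16 kW = 208.0 h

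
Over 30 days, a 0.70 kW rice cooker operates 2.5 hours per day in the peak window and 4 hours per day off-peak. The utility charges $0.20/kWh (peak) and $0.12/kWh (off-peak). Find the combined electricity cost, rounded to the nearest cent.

Peak energy = 0.7 kW × 2.5 h × 30 = 52.5 kWh
Off-peak energy = 0.7 kW × 4 h × 30 = 84 kWh
Cost = 52.5 × $0.20 + 84 × $0.12 = $10.5 + $10.08 = $20.58

$20.58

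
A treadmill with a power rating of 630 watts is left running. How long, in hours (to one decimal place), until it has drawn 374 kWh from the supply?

Hours = 374 kWh ÷ 0.63 kW = 593.7 h

593.7 h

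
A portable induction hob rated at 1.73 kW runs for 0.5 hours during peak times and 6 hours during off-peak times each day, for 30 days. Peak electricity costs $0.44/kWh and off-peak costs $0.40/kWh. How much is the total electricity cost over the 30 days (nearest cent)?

$135.98

Peak energy = 1.73 kW × 0.5 h × 30 = 25.95 kWh
Off-peak energy = 1.73 kW × 6 h × 30 = 311.4 kWh
Cost = 25.95 × $0.44 + 311.4 × $0.40 = $11.418 + $124.56 = $135.98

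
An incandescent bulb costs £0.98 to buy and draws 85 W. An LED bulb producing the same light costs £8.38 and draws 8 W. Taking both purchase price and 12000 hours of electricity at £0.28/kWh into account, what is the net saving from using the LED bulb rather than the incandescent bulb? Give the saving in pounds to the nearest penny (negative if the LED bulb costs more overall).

£251.32

incandescent bulb: £0.98 + (85/1000) kW × 12000 h × £0.28 = £0.98 + £285.6 = £286.58
LED bulb: £8.38 + (8/1000) kW × 12000 h × £0.28 = £8.38 + £26.88 = £35.26
Saving = £286.58 − £35.26 = £251.32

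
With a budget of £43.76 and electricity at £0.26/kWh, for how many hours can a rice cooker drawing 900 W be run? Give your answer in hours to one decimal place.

187.0 h

Energy available = £43.76 ÷ £0.26/kWh = 168.3077 kWh
Hours = 168.3077 kWh ÷ 0.9 kW = 187.0 h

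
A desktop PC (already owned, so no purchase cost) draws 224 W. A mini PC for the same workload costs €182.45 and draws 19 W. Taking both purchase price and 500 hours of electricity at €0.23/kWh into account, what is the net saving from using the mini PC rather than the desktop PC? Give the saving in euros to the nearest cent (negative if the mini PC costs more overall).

desktop PC: €0.00 + (224/1000) kW × 500 h × €0.23 = €0.00 + €25.76 = €25.76
mini PC: €182.45 + (19/1000) kW × 500 h × €0.23 = €182.45 + €2.185 = €184.635
Saving = €25.76 − €184.635 = −€158.875 → -€158.88

-€158.88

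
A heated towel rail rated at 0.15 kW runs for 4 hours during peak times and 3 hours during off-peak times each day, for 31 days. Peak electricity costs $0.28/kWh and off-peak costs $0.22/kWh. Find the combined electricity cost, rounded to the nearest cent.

$8.28

Peak energy = 0.15 kW × 4 h × 31 = 18.6 kWh
Off-peak energy = 0.15 kW × 3 h × 31 = 13.95 kWh
Cost = 18.6 × $0.28 + 13.95 × $0.22 = $5.208 + $3.069 = $8.28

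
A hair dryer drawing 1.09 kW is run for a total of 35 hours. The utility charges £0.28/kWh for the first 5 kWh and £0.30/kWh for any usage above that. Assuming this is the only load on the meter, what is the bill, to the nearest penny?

Energy = 1.09 kW × 35 h = 38.15 kWh
Tier 1 (0–5 kWh): 5 × £0.28 = £1.4
Above 5 kWh: 33.15 × £0.30 = £9.945
Bill = £11.35

£11.35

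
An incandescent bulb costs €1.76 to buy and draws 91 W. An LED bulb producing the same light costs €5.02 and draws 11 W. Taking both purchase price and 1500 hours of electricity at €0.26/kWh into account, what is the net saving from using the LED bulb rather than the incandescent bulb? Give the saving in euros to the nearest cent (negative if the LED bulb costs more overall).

€27.94

incandescent bulb: €1.76 + (91/1000) kW × 1500 h × €0.26 = €1.76 + €35.49 = €37.25
LED bulb: €5.02 + (11/1000) kW × 1500 h × €0.26 = €5.02 + €4.29 = €9.31
Saving = €37.25 − €9.31 = €27.94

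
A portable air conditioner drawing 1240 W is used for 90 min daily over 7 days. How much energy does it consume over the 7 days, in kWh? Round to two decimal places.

Runtime = 90 min × 7 = 630 min = 10.5 h
Energy = 1.24 kW × 10.5 h = 13.02 kWh

13.02 kWh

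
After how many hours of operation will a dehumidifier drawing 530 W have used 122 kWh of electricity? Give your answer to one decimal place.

230.2 h

Hours = 122 kWh ÷ 0.53 kW = 230.2 h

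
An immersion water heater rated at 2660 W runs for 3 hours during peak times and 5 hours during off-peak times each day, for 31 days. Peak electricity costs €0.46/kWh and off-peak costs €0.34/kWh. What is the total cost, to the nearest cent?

€253.98

Peak energy = 2.66 kW × 3 h × 31 = 247.38 kWh
Off-peak energy = 2.66 kW × 5 h × 31 = 412.3 kWh
Cost = 247.38 × €0.46 + 412.3 × €0.34 = €113.7948 + €140.182 = €253.98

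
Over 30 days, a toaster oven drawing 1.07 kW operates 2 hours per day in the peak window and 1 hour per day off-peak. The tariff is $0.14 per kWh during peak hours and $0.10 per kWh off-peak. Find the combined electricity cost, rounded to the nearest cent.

$12.20

Peak energy = 1.07 kW × 2 h × 30 = 64.2 kWh
Off-peak energy = 1.07 kW × 1 h × 30 = 32.1 kWh
Cost = 64.2 × $0.14 + 32.1 × $0.10 = $8.988 + $3.21 = $12.20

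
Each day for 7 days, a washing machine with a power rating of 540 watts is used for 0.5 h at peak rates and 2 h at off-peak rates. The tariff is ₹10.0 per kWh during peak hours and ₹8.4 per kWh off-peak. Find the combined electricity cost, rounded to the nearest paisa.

Peak energy = 0.54 kW × 0.5 h × 7 = 1.89 kWh
Off-peak energy = 0.54 kW × 2 h × 7 = 7.56 kWh
Cost = 1.89 × ₹10.0 + 7.56 × ₹8.4 = ₹18.9 + ₹63.504 = ₹82.40

₹82.40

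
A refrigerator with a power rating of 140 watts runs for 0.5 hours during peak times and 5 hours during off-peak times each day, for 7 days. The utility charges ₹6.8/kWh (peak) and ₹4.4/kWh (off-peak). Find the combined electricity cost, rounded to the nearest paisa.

Peak energy = 0.14 kW × 0.5 h × 7 = 0.49 kWh
Off-peak energy = 0.14 kW × 5 h × 7 = 4.9 kWh
Cost = 0.49 × ₹6.8 + 4.9 × ₹4.4 = ₹3.332 + ₹21.56 = ₹24.89

₹24.89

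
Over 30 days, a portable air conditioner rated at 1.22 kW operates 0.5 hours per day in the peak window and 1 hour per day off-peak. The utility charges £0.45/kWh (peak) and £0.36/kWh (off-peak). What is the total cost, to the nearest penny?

Peak energy = 1.22 kW × 0.5 h × 30 = 18.3 kWh
Off-peak energy = 1.22 kW × 1 h × 30 = 36.6 kWh
Cost = 18.3 × £0.45 + 36.6 × £0.36 = £8.235 + £13.176 = £21.41

£21.41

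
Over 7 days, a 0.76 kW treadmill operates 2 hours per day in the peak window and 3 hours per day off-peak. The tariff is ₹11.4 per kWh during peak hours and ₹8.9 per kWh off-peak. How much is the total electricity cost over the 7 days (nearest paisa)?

₹263.34

Peak energy = 0.76 kW × 2 h × 7 = 10.64 kWh
Off-peak energy = 0.76 kW × 3 h × 7 = 15.96 kWh
Cost = 10.64 × ₹11.4 + 15.96 × ₹8.9 = ₹121.296 + ₹142.044 = ₹263.34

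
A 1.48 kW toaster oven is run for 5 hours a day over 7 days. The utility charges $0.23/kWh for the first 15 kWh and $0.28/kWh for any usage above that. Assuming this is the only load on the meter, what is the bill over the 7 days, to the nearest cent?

$13.75

Runtime = 5 h/day × 7 days = 35 h
Energy = 1.48 kW × 35 h = 51.8 kWh
Tier 1 (0–15 kWh): 15 × $0.23 = $3.45
Above 15 kWh: 36.8 × $0.28 = $10.304
Bill = $13.75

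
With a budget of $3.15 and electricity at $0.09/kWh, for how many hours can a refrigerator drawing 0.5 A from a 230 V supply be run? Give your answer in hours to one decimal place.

304.3 h

Power = 0.5 A × 230 V = 115 W = 0.115 kW
Energy available = $3.15 ÷ $0.09/kWh = 35 kWh
Hours = 35 kWh ÷ 0.115 kW = 304.3 h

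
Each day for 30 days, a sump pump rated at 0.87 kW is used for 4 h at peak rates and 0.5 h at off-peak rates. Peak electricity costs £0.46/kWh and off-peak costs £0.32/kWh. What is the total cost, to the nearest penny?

Peak energy = 0.87 kW × 4 h × 30 = 104.4 kWh
Off-peak energy = 0.87 kW × 0.5 h × 30 = 13.05 kWh
Cost = 104.4 × £0.46 + 13.05 × £0.32 = £48.024 + £4.176 = £52.20

£52.20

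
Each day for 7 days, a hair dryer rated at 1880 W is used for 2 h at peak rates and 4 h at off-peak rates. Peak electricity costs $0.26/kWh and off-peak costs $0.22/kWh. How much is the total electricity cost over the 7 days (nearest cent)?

$18.42

Peak energy = 1.88 kW × 2 h × 7 = 26.32 kWh
Off-peak energy = 1.88 kW × 4 h × 7 = 52.64 kWh
Cost = 26.32 × $0.26 + 52.64 × $0.22 = $6.8432 + $11.5808 = $18.42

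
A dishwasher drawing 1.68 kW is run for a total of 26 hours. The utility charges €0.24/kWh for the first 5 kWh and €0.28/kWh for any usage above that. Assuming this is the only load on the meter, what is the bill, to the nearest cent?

€12.03

Energy = 1.68 kW × 26 h = 43.68 kWh
Tier 1 (0–5 kWh): 5 × €0.24 = €1.2
Above 5 kWh: 38.68 × €0.28 = €10.8304
Bill = €12.03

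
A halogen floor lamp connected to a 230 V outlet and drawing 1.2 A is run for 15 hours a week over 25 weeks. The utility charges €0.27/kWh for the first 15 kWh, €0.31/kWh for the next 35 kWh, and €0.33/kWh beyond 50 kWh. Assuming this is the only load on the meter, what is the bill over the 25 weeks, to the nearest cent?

€32.56

Power = 1.2 A × 230 V = 276 W = 0.276 kW
Runtime = 15 h/week × 25 weeks = 375 h
Energy = 0.276 kW × 375 h = 103.5 kWh
Tier 1 (0–15 kWh): 15 × €0.27 = €4.05
Tier 2 (15–50 kWh): 35 × €0.31 = €10.85
Above 50 kWh: 53.5 × €0.33 = €17.655
Bill = €32.56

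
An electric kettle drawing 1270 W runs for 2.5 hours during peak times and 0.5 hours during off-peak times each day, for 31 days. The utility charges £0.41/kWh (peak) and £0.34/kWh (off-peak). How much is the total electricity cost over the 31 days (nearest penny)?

£47.05

Peak energy = 1.27 kW × 2.5 h × 31 = 98.425 kWh
Off-peak energy = 1.27 kW × 0.5 h × 31 = 19.685 kWh
Cost = 98.425 × £0.41 + 19.685 × £0.34 = £40.35425 + £6.6929 = £47.05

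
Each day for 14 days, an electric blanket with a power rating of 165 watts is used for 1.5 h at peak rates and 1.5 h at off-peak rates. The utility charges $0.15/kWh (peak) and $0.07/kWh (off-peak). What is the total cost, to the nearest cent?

$0.76

Peak energy = 0.165 kW × 1.5 h × 14 = 3.465 kWh
Off-peak energy = 0.165 kW × 1.5 h × 14 = 3.465 kWh
Cost = 3.465 × $0.15 + 3.465 × $0.07 = $0.51975 + $0.24255 = $0.76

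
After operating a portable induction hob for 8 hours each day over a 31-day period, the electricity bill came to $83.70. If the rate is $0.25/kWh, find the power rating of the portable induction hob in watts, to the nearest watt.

1350 W

Energy = $83.70 ÷ $0.25/kWh = 334.8 kWh
Runtime = 8 h/day × 31 days = 248 h
Power = 334.8 kWh ÷ 248 h = 1.35 kW = 1350 W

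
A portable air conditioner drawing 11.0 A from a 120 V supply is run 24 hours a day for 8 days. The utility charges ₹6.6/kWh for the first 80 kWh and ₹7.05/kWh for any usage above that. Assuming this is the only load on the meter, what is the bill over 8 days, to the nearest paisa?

Power = 11.0 A × 120 V = 1320 W = 1.32 kW
Runtime = 24 h × 8 = 192 h
Energy = 1.32 kW × 192 h = 253.44 kWh
Tier 1 (0–80 kWh): 80 × ₹6.6 = ₹528
Above 80 kWh: 173.44 × ₹7.05 = ₹1222.752
Bill = ₹1750.75

₹1750.75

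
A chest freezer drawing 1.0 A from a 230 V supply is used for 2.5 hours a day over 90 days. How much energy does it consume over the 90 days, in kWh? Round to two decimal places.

51.75 kWh

Power = 1.0 A × 230 V = 230 W = 0.23 kW
Runtime = 2.5 h/day × 90 days = 225 h
Energy = 0.23 kW × 225 h = 51.75 kWh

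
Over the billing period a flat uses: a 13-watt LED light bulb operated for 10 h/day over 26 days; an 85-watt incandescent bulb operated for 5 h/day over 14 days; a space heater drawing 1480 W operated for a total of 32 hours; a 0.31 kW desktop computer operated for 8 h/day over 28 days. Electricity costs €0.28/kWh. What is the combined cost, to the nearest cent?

LED light bulb: Runtime = 10 h/day × 26 days = 260 h
LED light bulb: 0.013 kW × 260 h = 3.38 kWh
incandescent bulb: Runtime = 5 h/day × 14 days = 70 h
incandescent bulb: 0.085 kW × 70 h = 5.95 kWh
space heater: 1.48 kW × 32 h = 47.36 kWh
desktop computer: Runtime = 8 h/day × 28 days = 224 h
desktop computer: 0.31 kW × 224 h = 69.44 kWh
Total energy = 126.13 kWh
Cost = 126.13 × €0.28 = €35.32

€35.32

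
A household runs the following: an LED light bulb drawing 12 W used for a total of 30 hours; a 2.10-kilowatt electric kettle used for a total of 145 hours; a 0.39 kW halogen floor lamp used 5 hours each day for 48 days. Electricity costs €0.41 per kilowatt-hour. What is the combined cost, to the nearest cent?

€163.37

LED light bulb: 0.012 kW × 30 h = 0.36 kWh
electric kettle: 2.1 kW × 145 h = 304.5 kWh
halogen floor lamp: Runtime = 5 h/day × 48 days = 240 h
halogen floor lamp: 0.39 kW × 240 h = 93.6 kWh
Total energy = 398.46 kWh
Cost = 398.46 × €0.41 = €163.37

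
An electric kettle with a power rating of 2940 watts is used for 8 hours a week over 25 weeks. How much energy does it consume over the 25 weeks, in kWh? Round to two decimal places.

Runtime = 8 h/week × 25 weeks = 200 h
Energy = 2.94 kW × 200 h = 588 kWh

588.00 kWh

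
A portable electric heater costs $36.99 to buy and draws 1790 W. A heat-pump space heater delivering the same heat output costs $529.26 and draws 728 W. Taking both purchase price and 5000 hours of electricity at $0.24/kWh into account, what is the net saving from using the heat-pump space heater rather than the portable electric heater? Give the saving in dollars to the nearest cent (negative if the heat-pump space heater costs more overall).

portable electric heater: $36.99 + (1790/1000) kW × 5000 h × $0.24 = $36.99 + $2148 = $2184.99
heat-pump space heater: $529.26 + (728/1000) kW × 5000 h × $0.24 = $529.26 + $873.6 = $1402.86
Saving = $2184.99 − $1402.86 = $782.13

$782.13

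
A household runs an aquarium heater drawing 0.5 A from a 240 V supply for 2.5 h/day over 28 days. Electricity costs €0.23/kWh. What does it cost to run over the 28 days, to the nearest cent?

€1.93

Power = 0.5 A × 240 V = 120 W = 0.12 kW
Runtime = 2.5 h/day × 28 days = 70 h
Energy = 0.12 kW × 70 h = 8.4 kWh
Cost = 8.4 kWh × €0.23/kWh = €1.93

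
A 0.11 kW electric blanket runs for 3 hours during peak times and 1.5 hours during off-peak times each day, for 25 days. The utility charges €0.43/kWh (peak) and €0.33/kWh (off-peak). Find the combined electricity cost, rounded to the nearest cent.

Peak energy = 0.11 kW × 3 h × 25 = 8.25 kWh
Off-peak energy = 0.11 kW × 1.5 h × 25 = 4.125 kWh
Cost = 8.25 × €0.43 + 4.125 × €0.33 = €3.5475 + €1.36125 = €4.91

€4.91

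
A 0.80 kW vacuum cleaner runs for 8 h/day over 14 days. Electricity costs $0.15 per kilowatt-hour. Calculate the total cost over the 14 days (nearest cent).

Runtime = 8 h/day × 14 days = 112 h
Energy = 0.8 kW × 112 h = 89.6 kWh
Cost = 89.6 kWh × $0.15/kWh = $13.44

$13.44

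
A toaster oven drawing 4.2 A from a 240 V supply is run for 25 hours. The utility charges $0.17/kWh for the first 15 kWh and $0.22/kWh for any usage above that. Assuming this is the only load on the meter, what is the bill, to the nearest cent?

Power = 4.2 A × 240 V = 1008 W = 1.008 kW
Energy = 1.008 kW × 25 h = 25.2 kWh
Tier 1 (0–15 kWh): 15 × $0.17 = $2.55
Above 15 kWh: 10.2 × $0.22 = $2.244
Bill = $4.79

$4.79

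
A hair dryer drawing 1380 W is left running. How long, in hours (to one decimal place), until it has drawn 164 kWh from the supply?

118.8 h

Hours = 164 kWh ÷ 1.38 kW = 118.8 h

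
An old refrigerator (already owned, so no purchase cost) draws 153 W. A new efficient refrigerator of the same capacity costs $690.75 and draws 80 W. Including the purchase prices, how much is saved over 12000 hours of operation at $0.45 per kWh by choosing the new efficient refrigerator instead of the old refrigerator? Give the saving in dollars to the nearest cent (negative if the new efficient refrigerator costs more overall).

-$296.55

old refrigerator: $0.00 + (153/1000) kW × 12000 h × $0.45 = $0.00 + $826.2 = $826.2
new efficient refrigerator: $690.75 + (80/1000) kW × 12000 h × $0.45 = $690.75 + $432 = $1122.75
Saving = $826.2 − $1122.75 = −$296.55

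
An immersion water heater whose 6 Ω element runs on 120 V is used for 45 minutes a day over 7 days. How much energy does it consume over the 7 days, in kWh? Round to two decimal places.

12.60 kWh

Power = V²/R = 120²/6 = 2400 W = 2.4 kW
Runtime = 45 min × 7 = 315 min = 5.25 h
Energy = 2.4 kW × 5.25 h = 12.6 kWh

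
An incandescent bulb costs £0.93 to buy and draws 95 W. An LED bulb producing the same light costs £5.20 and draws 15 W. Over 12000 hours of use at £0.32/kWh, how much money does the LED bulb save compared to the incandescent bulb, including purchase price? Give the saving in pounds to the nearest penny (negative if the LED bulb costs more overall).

£302.93

incandescent bulb: £0.93 + (95/1000) kW × 12000 h × £0.32 = £0.93 + £364.8 = £365.73
LED bulb: £5.20 + (15/1000) kW × 12000 h × £0.32 = £5.20 + £57.6 = £62.8
Saving = £365.73 − £62.8 = £302.93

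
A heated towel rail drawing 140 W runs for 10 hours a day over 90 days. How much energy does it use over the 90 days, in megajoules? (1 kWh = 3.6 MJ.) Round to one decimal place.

Runtime = 10 h/day × 90 days = 900 h
Energy = 0.14 kW × 900 h = 126 kWh
= 126 × 3.6 MJ = 453.6 MJ

453.6 MJ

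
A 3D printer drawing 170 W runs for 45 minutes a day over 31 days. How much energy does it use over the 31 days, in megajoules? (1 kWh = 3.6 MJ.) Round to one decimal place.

14.2 MJ

Runtime = 45 min × 31 = 1395 min = 23.25 h
Energy = 0.17 kW × 23.25 h = 3.9525 kWh
= 3.9525 × 3.6 MJ = 14.2 MJ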